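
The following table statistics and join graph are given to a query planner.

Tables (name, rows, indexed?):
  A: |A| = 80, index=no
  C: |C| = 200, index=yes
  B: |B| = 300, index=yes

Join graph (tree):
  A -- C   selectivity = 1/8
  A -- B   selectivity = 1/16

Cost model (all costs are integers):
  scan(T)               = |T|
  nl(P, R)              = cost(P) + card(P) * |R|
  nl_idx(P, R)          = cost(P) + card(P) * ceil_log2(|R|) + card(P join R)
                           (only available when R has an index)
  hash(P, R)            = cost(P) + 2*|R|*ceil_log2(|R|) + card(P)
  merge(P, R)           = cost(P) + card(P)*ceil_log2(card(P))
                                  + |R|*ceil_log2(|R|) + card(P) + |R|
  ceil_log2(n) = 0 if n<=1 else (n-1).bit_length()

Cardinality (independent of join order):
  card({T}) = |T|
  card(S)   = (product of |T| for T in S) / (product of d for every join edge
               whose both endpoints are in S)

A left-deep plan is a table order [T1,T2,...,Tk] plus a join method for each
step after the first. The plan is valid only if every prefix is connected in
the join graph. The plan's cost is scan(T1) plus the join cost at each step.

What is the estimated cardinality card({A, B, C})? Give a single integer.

37500

Tables in S: A(80), B(300), C(200)
Edges inside S: A-C(d=8), A-B(d=16)
numerator = 80 * 300 * 200 = 4800000
denominator = 8 * 16 = 128
card(S) = 4800000 / 128 = 37500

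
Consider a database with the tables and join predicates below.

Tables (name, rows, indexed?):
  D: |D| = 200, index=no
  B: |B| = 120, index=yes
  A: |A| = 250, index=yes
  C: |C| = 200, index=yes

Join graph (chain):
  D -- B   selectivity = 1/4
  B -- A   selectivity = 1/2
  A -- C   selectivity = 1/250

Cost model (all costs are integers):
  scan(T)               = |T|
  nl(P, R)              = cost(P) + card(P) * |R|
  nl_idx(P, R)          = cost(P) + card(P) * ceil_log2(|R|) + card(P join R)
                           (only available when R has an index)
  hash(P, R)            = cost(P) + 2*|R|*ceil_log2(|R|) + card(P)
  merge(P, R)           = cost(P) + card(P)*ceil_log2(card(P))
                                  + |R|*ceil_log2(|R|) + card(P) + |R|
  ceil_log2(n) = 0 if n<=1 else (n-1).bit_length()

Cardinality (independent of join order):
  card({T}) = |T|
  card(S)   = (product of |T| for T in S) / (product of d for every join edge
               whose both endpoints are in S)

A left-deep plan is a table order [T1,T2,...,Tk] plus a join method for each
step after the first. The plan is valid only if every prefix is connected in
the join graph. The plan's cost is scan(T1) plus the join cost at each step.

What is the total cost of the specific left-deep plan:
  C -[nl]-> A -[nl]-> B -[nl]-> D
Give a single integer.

2474200

step 1: scan C: cost=200, card=200
step 2: join A via nl
    card(P join A) = 200*250/(250) = 200
    cost = 200 + 200*250 = 50200
step 3: join B via nl
    card(P join B) = 200*120/(2) = 12000
    cost = 50200 + 200*120 = 74200
step 4: join D via nl
    card(P join D) = 12000*200/(4) = 600000
    cost = 74200 + 12000*200 = 2474200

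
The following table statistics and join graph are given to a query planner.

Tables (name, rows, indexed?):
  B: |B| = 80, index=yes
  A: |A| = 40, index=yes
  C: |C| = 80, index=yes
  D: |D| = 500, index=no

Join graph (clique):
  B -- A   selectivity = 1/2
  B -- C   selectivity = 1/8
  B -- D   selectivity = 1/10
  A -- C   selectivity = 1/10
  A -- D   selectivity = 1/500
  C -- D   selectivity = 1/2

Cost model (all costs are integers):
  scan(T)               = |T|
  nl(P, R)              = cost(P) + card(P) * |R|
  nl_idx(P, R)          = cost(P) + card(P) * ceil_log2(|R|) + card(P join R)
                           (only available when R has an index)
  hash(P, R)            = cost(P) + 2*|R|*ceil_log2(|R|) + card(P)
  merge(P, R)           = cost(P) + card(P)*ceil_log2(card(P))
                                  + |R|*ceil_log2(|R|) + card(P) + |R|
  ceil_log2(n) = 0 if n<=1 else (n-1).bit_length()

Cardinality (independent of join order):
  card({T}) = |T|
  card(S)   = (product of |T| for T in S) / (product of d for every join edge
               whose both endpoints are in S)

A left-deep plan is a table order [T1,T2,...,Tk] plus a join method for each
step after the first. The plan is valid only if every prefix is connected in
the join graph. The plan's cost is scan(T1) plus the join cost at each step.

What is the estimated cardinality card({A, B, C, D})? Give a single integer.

Tables in S: A(40), B(80), C(80), D(500)
Edges inside S: B-A(d=2), B-C(d=8), B-D(d=10), A-C(d=10), A-D(d=500), C-D(d=2)
numerator = 40 * 80 * 80 * 500 = 128000000
denominator = 2 * 8 * 10 * 10 * 500 * 2 = 1600000
card(S) = 128000000 / 1600000 = 80

80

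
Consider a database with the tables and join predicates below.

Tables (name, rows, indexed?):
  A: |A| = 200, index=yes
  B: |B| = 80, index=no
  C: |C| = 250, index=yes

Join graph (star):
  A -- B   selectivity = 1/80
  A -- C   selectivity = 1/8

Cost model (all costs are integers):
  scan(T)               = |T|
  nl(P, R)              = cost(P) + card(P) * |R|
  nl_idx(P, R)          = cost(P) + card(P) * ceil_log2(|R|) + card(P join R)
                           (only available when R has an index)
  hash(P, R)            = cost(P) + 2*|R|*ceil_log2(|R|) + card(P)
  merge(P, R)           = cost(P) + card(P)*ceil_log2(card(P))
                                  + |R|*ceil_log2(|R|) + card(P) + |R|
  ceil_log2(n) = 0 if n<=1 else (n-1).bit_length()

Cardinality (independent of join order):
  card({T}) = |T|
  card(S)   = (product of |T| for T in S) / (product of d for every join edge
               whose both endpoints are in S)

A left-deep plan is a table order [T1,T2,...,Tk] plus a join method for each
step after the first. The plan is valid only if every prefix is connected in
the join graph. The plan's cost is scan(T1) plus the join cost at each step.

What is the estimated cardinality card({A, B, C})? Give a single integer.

6250

Tables in S: A(200), B(80), C(250)
Edges inside S: A-B(d=80), A-C(d=8)
numerator = 200 * 80 * 250 = 4000000
denominator = 80 * 8 = 640
card(S) = 4000000 / 640 = 6250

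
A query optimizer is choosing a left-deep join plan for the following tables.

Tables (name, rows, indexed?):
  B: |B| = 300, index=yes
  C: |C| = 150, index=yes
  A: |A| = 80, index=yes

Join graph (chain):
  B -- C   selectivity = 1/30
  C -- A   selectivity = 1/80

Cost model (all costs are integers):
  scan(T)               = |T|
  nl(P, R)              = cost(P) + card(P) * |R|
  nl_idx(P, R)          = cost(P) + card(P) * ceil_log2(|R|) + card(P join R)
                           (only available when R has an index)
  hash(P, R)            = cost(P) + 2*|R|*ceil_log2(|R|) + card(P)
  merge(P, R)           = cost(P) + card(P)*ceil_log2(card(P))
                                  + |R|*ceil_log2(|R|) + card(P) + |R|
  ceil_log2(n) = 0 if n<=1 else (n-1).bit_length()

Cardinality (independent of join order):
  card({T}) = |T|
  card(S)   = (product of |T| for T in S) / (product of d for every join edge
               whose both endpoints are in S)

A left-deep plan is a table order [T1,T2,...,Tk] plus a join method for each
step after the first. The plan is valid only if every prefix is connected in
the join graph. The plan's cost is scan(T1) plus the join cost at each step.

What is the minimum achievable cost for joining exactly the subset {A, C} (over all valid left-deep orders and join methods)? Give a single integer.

Selinger DP over subsets of {A,C}:
  {C}: scan cost=150, card=150
  {A}: scan cost=80, card=80
  {AC}: card=150; try (C,nl_idx)→870, (A,nl_idx)→1350, (A,hash)→1420, (C,merge)→2070, (A,merge)→2140, (C,hash)→2560 …(+2); best=870 via (C,nl_idx)

870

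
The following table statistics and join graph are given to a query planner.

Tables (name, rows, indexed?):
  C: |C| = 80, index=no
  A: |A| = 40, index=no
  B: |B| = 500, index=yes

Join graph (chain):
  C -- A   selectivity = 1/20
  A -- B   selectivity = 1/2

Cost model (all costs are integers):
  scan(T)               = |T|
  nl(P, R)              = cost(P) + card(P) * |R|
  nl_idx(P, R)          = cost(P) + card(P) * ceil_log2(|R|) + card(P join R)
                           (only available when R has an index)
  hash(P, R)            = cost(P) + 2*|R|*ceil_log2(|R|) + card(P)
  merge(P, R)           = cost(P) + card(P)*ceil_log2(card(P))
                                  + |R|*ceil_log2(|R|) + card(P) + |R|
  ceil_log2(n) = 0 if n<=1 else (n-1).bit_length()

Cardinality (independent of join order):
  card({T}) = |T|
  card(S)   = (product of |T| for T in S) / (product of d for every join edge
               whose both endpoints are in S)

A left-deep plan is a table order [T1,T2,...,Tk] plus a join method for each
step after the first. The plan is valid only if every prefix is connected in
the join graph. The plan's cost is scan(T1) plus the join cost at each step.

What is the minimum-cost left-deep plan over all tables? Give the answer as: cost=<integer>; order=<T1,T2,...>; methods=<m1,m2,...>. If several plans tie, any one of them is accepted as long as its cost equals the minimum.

cost=7080; order=C,A,B; methods=hash,merge

Selinger DP (subsets sized 1..n):
  {C}: scan cost=80, card=80
  {A}: scan cost=40, card=40
  {B}: scan cost=500, card=500
  {AC}: card=160; try (A,hash)→640, (C,merge)→960, (A,merge)→1000, (C,hash)→1200, (C,nl)→3240, (A,nl)→3280; best=640 via (A,hash)
  {AB}: card=10000; try (A,hash)→1480, (B,merge)→5320, (A,merge)→5780, (B,hash)→9080, (B,nl_idx)→10400, (B,nl)→20040 …(+1); best=1480 via (A,hash)
  {ABC}: card=40000; try (B,merge)→7080, (B,hash)→9800, (C,hash)→12600, (B,nl_idx)→42080, (B,nl)→80640, (C,merge)→152120 …(+1); best=7080 via (B,merge)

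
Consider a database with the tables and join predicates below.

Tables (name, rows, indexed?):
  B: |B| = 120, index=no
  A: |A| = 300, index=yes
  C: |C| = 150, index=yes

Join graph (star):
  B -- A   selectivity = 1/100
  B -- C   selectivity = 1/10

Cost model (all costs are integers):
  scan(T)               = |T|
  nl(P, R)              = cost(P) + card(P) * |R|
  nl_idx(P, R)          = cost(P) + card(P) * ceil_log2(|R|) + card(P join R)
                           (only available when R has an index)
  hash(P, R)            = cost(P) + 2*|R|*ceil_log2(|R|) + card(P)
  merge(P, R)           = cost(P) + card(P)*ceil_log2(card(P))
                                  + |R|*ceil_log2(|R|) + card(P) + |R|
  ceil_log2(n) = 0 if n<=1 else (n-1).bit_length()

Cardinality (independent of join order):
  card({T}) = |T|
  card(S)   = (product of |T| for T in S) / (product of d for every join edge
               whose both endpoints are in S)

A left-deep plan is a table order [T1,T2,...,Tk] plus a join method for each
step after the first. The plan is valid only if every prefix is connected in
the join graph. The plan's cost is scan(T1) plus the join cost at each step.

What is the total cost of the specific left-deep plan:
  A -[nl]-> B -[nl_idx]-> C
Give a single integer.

step 1: scan A: cost=300, card=300
step 2: join B via nl
    card(P join B) = 300*120/(100) = 360
    cost = 300 + 300*120 = 36300
step 3: join C via nl_idx
    card(P join C) = 360*150/(10) = 5400
    cost = 36300 + 360*8 + 5400 = 44580

44580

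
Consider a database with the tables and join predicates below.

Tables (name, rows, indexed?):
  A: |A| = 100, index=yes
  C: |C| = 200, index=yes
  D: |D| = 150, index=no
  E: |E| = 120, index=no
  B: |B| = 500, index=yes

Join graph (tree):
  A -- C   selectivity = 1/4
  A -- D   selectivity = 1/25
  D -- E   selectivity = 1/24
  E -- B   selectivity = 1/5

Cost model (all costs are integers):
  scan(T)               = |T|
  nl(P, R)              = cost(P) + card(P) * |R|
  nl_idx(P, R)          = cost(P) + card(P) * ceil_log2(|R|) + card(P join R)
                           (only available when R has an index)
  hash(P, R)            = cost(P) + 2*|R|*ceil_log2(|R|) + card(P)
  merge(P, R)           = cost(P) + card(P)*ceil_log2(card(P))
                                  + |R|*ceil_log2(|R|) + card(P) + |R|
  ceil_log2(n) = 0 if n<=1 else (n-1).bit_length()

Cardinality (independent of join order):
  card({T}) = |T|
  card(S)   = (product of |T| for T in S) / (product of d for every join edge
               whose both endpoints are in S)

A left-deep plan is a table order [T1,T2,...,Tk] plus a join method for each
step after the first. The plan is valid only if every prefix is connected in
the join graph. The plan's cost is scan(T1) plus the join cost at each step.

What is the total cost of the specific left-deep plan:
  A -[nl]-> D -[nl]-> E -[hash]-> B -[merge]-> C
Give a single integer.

step 1: scan A: cost=100, card=100
step 2: join D via nl
    card(P join D) = 100*150/(25) = 600
    cost = 100 + 100*150 = 15100
step 3: join E via nl
    card(P join E) = 600*120/(24) = 3000
    cost = 15100 + 600*120 = 87100
step 4: join B via hash
    card(P join B) = 3000*500/(5) = 300000
    cost = 87100 + 2*500*9 + 3000 = 99100
step 5: join C via merge
    card(P join C) = 300000*200/(4) = 15000000
    cost = 99100 + 300000*19 + 200*8 + 300000 + 200 = 6100900

6100900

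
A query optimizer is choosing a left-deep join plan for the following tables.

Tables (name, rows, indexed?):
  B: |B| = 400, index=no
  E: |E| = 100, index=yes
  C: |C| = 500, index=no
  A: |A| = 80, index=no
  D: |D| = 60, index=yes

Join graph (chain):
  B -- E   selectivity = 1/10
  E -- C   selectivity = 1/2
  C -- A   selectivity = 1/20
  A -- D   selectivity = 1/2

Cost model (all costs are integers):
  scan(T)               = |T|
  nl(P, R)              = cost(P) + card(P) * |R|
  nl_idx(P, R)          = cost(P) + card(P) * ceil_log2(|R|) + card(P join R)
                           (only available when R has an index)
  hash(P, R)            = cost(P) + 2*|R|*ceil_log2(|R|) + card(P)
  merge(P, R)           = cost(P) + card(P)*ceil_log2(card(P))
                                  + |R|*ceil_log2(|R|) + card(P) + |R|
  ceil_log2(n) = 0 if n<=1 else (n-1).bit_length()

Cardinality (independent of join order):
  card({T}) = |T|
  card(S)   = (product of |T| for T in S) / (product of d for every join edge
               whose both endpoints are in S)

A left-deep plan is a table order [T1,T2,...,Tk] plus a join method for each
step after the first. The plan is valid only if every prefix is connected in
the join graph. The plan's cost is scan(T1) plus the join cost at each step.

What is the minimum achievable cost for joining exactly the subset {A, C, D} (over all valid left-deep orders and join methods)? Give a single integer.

Selinger DP over subsets of {A,C,D}:
  {C}: scan cost=500, card=500
  {A}: scan cost=80, card=80
  {D}: scan cost=60, card=60
  {AC}: card=2000; try (A,hash)→2120, (C,merge)→5720, (A,merge)→6140, (C,hash)→9160, (C,nl)→40080, (A,nl)→40500; best=2120 via (A,hash)
  {AD}: card=2400; try (D,hash)→880, (A,merge)→1120, (D,merge)→1140, (A,hash)→1240, (D,nl_idx)→2960, (A,nl)→4860 …(+1); best=880 via (D,hash)
  {ACD}: card=60000; try (D,hash)→4840, (C,hash)→12280, (D,merge)→26540, (C,merge)→37080, (D,nl_idx)→74120, (D,nl)→122120 …(+1); best=4840 via (D,hash)

4840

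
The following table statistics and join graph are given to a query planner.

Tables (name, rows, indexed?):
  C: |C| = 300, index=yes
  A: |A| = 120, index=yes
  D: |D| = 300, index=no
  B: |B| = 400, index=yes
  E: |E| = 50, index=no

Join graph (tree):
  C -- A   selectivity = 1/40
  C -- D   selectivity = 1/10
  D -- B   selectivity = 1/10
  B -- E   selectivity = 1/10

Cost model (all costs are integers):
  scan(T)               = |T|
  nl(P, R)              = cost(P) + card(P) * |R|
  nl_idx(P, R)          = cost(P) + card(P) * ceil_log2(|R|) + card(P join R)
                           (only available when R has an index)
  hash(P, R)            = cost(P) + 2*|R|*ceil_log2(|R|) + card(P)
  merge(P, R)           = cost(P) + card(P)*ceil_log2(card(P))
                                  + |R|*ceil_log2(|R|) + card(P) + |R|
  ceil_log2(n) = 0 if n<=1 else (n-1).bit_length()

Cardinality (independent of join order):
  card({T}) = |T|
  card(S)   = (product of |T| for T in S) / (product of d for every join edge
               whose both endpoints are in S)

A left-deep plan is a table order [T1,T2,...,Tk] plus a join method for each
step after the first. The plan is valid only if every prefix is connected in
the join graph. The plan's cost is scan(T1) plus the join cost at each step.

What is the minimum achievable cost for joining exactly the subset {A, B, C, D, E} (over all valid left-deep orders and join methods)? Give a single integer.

Selinger DP over subsets of {A,B,C,D,E}:
  {C}: scan cost=300, card=300
  {A}: scan cost=120, card=120
  {D}: scan cost=300, card=300
  {B}: scan cost=400, card=400
  {E}: scan cost=50, card=50
  {AC}: card=900; try (C,nl_idx)→2100, (A,hash)→2280, (A,nl_idx)→3300, (C,merge)→4080, (A,merge)→4260, (C,hash)→5640 …(+2); best=2100 via (C,nl_idx)
  {CD}: card=9000; try (D,hash)→6000, (C,hash)→6000, (D,merge)→6300, (C,merge)→6300, (C,nl_idx)→12000, (D,nl)→90300 …(+1); best=6000 via (D,hash)
  {BD}: card=12000; try (D,hash)→6200, (B,merge)→7300, (D,merge)→7400, (B,hash)→7800, (B,nl_idx)→15000, (B,nl)→120300 …(+1); best=6200 via (D,hash)
  {BE}: card=2000; try (E,hash)→1400, (B,nl_idx)→2500, (B,merge)→4400, (E,merge)→4750, (B,hash)→7300, (B,nl)→20050 …(+1); best=1400 via (E,hash)
  {ACD}: card=27000; try (D,hash)→8400, (D,merge)→15000, (A,hash)→16680, (A,nl_idx)→96000, (A,merge)→141960, (D,nl)→272100 …(+1); best=8400 via (D,hash)
  {BCD}: card=360000; try (B,hash)→22200, (C,hash)→23600, (B,merge)→145000, (C,merge)→189200, (B,nl_idx)→447000, (C,nl_idx)→474200 …(+2); best=22200 via (B,hash)
  {BDE}: card=60000; try (D,hash)→8800, (E,hash)→18800, (D,merge)→28400, (E,merge)→186550, (D,nl)→601400, (E,nl)→606200; best=8800 via (D,hash)
  {ABCD}: card=1080000; try (B,hash)→42600, (A,hash)→383880, (B,merge)→444400, (B,nl_idx)→1331400, (A,nl_idx)→3622200, (A,merge)→7223160 …(+2); best=42600 via (B,hash)
  {BCDE}: card=1800000; try (C,hash)→74200, (E,hash)→382800, (C,merge)→1031800, (C,nl_idx)→2348800, (E,merge)→7222550, (C,nl)→18008800 …(+1); best=74200 via (C,hash)
  {ABCDE}: card=5400000; try (E,hash)→1123200, (A,hash)→1875880, (A,nl_idx)→18074200, (E,merge)→23802950, (A,merge)→39675160, (E,nl)→54042600 …(+1); best=1123200 via (E,hash)

1123200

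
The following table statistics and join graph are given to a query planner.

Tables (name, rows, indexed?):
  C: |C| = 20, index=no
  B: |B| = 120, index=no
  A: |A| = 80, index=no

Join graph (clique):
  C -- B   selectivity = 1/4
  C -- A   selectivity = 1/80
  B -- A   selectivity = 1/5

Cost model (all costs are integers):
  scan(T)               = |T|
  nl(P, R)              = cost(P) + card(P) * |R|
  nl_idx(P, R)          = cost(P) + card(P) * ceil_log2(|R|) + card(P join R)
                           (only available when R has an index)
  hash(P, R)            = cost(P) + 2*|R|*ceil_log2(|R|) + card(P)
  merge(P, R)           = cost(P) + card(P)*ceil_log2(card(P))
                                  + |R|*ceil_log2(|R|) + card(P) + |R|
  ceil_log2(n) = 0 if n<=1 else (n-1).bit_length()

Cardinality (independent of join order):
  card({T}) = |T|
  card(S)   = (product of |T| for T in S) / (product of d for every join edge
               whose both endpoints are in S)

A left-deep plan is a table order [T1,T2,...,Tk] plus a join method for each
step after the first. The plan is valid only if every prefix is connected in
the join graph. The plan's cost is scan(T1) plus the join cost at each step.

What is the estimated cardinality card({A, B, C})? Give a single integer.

Tables in S: A(80), B(120), C(20)
Edges inside S: C-B(d=4), C-A(d=80), B-A(d=5)
numerator = 80 * 120 * 20 = 192000
denominator = 4 * 80 * 5 = 1600
card(S) = 192000 / 1600 = 120

120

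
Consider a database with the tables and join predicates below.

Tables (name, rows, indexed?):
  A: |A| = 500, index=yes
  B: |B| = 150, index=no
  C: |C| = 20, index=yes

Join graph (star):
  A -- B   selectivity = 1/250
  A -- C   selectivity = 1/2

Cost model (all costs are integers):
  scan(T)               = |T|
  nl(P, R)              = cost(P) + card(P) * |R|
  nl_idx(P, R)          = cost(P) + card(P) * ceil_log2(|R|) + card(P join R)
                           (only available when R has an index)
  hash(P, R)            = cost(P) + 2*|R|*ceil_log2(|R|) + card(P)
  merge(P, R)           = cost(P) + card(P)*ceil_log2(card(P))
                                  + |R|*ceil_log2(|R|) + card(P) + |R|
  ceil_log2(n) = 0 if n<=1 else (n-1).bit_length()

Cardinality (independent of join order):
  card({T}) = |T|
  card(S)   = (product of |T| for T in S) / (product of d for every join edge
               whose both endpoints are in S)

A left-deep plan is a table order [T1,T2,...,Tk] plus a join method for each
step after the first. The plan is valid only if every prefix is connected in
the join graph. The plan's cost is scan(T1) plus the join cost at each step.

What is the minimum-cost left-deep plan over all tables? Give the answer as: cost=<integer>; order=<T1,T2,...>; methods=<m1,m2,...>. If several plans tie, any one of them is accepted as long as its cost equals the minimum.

cost=2300; order=B,A,C; methods=nl_idx,hash

Selinger DP (subsets sized 1..n):
  {A}: scan cost=500, card=500
  {B}: scan cost=150, card=150
  {C}: scan cost=20, card=20
  {AB}: card=300; try (A,nl_idx)→1800, (B,hash)→3400, (A,merge)→6500, (B,merge)→6850, (A,hash)→9300, (A,nl)→75150 …(+1); best=1800 via (A,nl_idx)
  {AC}: card=5000; try (C,hash)→1200, (A,merge)→5140, (A,nl_idx)→5200, (C,merge)→5620, (C,nl_idx)→8000, (A,hash)→9040 …(+2); best=1200 via (C,hash)
  {ABC}: card=3000; try (C,hash)→2300, (C,merge)→4920, (C,nl_idx)→6300, (C,nl)→7800, (B,hash)→8600, (B,merge)→72550 …(+1); best=2300 via (C,hash)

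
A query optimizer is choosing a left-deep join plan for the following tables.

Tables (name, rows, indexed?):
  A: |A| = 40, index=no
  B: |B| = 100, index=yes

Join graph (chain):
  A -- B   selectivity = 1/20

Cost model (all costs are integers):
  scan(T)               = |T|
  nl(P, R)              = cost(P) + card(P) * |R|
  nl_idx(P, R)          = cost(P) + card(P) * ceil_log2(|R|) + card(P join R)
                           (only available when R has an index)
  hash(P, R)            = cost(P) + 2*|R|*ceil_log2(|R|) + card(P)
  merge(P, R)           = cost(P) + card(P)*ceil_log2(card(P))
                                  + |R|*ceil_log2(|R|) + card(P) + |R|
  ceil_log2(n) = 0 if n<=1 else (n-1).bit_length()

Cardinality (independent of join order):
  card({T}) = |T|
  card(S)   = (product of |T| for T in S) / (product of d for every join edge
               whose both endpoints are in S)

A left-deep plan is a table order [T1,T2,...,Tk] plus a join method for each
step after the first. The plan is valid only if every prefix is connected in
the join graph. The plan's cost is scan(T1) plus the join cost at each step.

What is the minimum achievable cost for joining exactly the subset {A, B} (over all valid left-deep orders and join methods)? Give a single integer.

520

Selinger DP over subsets of {A,B}:
  {A}: scan cost=40, card=40
  {B}: scan cost=100, card=100
  {AB}: card=200; try (B,nl_idx)→520, (A,hash)→680, (B,merge)→1120, (A,merge)→1180, (B,hash)→1480, (B,nl)→4040 …(+1); best=520 via (B,nl_idx)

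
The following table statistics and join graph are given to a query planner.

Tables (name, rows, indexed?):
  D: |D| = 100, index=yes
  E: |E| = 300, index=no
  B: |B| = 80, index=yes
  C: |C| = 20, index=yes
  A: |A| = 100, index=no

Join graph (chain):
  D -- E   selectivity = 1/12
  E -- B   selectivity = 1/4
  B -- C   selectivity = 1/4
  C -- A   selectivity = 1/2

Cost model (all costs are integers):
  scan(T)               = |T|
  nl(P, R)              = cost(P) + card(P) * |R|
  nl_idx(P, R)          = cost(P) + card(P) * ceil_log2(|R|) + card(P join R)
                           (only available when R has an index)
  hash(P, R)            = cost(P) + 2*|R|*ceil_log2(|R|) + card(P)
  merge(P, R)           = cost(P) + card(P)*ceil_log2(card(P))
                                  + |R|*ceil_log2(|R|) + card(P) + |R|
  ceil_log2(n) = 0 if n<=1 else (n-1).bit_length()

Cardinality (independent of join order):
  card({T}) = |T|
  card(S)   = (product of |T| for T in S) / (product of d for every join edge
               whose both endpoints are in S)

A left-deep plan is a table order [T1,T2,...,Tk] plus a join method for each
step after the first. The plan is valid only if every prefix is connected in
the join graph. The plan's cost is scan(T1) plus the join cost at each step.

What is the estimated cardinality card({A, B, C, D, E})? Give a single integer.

Tables in S: A(100), B(80), C(20), D(100), E(300)
Edges inside S: D-E(d=12), E-B(d=4), B-C(d=4), C-A(d=2)
numerator = 100 * 80 * 20 * 100 * 300 = 4800000000
denominator = 12 * 4 * 4 * 2 = 384
card(S) = 4800000000 / 384 = 12500000

12500000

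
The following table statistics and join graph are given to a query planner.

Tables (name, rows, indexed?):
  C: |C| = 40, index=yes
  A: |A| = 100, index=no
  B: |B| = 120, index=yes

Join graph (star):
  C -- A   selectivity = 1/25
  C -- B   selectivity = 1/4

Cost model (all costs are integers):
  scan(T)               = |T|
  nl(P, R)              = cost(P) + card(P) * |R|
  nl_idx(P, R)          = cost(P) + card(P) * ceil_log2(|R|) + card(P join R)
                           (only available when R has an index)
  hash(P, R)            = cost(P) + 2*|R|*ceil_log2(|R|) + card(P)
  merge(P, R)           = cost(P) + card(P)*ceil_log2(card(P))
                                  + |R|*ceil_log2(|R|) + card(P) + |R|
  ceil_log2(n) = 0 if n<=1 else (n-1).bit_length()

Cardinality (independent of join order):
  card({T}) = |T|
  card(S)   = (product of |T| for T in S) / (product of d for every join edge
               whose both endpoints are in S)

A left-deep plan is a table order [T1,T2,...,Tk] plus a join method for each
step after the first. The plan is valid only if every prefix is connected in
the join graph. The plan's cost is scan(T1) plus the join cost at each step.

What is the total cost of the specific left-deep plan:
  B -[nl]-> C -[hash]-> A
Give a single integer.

7520

step 1: scan B: cost=120, card=120
step 2: join C via nl
    card(P join C) = 120*40/(4) = 1200
    cost = 120 + 120*40 = 4920
step 3: join A via hash
    card(P join A) = 1200*100/(25) = 4800
    cost = 4920 + 2*100*7 + 1200 = 7520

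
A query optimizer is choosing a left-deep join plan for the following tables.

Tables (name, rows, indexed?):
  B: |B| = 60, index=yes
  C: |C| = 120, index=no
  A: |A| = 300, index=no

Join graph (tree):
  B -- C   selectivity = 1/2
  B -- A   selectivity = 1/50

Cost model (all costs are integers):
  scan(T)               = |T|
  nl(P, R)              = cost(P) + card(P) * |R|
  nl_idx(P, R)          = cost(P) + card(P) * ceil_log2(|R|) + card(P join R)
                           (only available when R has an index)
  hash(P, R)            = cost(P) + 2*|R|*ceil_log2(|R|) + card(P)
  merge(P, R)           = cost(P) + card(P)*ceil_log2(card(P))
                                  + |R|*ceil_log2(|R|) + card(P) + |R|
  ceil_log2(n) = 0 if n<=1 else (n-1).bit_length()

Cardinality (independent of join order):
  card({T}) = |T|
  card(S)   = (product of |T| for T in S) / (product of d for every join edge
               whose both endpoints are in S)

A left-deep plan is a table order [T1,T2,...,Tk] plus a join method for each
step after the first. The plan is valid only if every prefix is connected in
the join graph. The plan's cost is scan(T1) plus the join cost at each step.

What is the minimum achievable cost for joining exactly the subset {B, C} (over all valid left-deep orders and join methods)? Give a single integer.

960

Selinger DP over subsets of {B,C}:
  {B}: scan cost=60, card=60
  {C}: scan cost=120, card=120
  {BC}: card=3600; try (B,hash)→960, (C,merge)→1440, (B,merge)→1500, (C,hash)→1800, (B,nl_idx)→4440, (C,nl)→7260 …(+1); best=960 via (B,hash)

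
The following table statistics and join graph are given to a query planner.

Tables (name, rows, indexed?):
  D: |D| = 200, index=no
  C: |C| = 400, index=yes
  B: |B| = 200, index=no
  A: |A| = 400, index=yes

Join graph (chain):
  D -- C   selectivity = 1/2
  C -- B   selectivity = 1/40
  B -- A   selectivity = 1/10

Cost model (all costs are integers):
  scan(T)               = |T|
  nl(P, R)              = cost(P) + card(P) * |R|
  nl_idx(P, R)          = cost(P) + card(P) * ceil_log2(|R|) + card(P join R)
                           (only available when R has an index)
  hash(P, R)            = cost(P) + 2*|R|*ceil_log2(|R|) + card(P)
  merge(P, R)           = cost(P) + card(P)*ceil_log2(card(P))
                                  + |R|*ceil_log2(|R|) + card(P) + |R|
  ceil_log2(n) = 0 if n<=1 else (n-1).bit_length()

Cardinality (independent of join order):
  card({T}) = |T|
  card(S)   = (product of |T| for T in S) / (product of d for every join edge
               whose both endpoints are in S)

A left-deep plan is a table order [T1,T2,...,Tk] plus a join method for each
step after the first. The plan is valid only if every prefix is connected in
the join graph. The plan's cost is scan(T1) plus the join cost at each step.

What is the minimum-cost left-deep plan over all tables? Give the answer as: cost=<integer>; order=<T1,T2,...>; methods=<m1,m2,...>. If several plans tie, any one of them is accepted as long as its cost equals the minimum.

cost=96400; order=B,C,A,D; methods=nl_idx,hash,hash

Selinger DP (subsets sized 1..n):
  {D}: scan cost=200, card=200
  {C}: scan cost=400, card=400
  {B}: scan cost=200, card=200
  {A}: scan cost=400, card=400
  {CD}: card=40000; try (D,hash)→4000, (C,merge)→6000, (D,merge)→6200, (C,hash)→7600, (C,nl_idx)→42000, (C,nl)→80200 …(+1); best=4000 via (D,hash)
  {BC}: card=2000; try (C,nl_idx)→4000, (B,hash)→4000, (C,merge)→6000, (B,merge)→6200, (C,hash)→7600, (C,nl)→80200 …(+1); best=4000 via (C,nl_idx)
  {AB}: card=8000; try (B,hash)→4000, (A,merge)→6000, (B,merge)→6200, (A,hash)→7600, (A,nl_idx)→10000, (A,nl)→80200 …(+1); best=4000 via (B,hash)
  {BCD}: card=200000; try (D,hash)→9200, (D,merge)→29800, (B,hash)→47200, (D,nl)→404000, (B,merge)→685800, (B,nl)→8004000; best=9200 via (D,hash)
  {ABC}: card=80000; try (A,hash)→13200, (C,hash)→19200, (A,merge)→32000, (A,nl_idx)→102000, (C,merge)→120000, (C,nl_idx)→156000 …(+2); best=13200 via (A,hash)
  {ABCD}: card=8000000; try (D,hash)→96400, (A,hash)→216400, (D,merge)→1455000, (A,merge)→3813200, (A,nl_idx)→9809200, (D,nl)→16013200 …(+1); best=96400 via (D,hash)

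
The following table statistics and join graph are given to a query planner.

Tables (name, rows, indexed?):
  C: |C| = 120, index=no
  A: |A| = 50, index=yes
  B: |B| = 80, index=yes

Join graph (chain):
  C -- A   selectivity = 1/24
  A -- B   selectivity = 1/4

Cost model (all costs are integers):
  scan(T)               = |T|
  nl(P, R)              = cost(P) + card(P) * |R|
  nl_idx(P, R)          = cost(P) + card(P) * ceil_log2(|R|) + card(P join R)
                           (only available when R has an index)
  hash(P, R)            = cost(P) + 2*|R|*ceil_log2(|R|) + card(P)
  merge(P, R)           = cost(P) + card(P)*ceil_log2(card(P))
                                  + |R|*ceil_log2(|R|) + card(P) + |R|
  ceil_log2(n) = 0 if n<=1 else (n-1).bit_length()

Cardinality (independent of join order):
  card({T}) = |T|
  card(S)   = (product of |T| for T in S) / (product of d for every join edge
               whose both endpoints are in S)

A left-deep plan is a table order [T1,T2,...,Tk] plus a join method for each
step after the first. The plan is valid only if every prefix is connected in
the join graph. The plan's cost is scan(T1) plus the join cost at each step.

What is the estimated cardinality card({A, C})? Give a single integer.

Tables in S: A(50), C(120)
Edges inside S: C-A(d=24)
numerator = 50 * 120 = 6000
denominator = 24 = 24
card(S) = 6000 / 24 = 250

250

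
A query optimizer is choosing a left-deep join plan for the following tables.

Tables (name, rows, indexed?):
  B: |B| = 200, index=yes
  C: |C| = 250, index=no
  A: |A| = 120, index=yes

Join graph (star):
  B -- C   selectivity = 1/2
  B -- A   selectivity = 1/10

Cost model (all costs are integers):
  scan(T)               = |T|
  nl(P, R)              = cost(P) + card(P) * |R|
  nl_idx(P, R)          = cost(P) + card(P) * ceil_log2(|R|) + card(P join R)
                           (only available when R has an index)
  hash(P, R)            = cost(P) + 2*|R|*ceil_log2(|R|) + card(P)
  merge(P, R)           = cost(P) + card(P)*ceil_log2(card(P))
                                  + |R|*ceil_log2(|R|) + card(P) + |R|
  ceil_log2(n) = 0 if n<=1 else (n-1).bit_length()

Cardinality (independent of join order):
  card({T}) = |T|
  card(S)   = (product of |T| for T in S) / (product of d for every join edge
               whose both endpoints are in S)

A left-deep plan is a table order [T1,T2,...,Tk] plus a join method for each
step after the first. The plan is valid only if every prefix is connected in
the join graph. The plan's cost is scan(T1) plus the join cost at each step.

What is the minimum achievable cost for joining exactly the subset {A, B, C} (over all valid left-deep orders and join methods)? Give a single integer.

Selinger DP over subsets of {A,B,C}:
  {B}: scan cost=200, card=200
  {C}: scan cost=250, card=250
  {A}: scan cost=120, card=120
  {BC}: card=25000; try (B,hash)→3700, (C,merge)→4250, (B,merge)→4300, (C,hash)→4400, (B,nl_idx)→27250, (C,nl)→50200 …(+1); best=3700 via (B,hash)
  {AB}: card=2400; try (A,hash)→2080, (B,merge)→2880, (A,merge)→2960, (B,hash)→3440, (B,nl_idx)→3480, (A,nl_idx)→4000 …(+2); best=2080 via (A,hash)
  {ABC}: card=300000; try (C,hash)→8480, (A,hash)→30380, (C,merge)→35530, (A,merge)→404660, (A,nl_idx)→478700, (C,nl)→602080 …(+1); best=8480 via (C,hash)

8480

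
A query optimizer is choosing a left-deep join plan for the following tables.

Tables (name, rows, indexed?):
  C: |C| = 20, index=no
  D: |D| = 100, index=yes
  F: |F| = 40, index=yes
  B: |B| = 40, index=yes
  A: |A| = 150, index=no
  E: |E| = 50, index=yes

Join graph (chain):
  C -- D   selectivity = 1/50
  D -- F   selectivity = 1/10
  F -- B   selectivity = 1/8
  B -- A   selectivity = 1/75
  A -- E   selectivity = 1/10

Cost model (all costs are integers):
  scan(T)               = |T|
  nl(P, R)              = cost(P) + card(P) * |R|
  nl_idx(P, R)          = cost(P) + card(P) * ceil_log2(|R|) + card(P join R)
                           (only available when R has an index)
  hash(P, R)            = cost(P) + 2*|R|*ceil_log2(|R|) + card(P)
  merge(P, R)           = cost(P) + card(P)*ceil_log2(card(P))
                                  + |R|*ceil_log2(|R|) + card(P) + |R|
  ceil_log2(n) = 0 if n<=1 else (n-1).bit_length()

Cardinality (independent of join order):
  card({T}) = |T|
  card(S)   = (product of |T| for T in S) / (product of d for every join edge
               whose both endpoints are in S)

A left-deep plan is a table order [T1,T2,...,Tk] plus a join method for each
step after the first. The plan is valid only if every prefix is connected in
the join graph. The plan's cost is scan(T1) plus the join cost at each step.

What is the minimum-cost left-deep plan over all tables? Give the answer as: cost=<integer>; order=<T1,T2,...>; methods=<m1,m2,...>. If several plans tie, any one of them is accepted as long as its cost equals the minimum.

cost=6640; order=C,D,F,B,A,E; methods=nl_idx,nl_idx,hash,hash,hash

Selinger DP (subsets sized 1..n):
  {C}: scan cost=20, card=20
  {D}: scan cost=100, card=100
  {F}: scan cost=40, card=40
  {B}: scan cost=40, card=40
  {A}: scan cost=150, card=150
  {E}: scan cost=50, card=50
  {CD}: card=40; try (D,nl_idx)→200, (C,hash)→400, (D,merge)→940, (C,merge)→1020, (D,hash)→1440, (D,nl)→2020 …(+1); best=200 via (D,nl_idx)
  {DF}: card=400; try (F,hash)→680, (D,nl_idx)→720, (F,nl_idx)→1100, (D,merge)→1120, (F,merge)→1180, (D,hash)→1480 …(+2); best=680 via (F,hash)
  {BF}: card=200; try (F,nl_idx)→480, (B,nl_idx)→480, (F,hash)→560, (B,hash)→560, (F,merge)→600, (B,merge)→600 …(+2); best=480 via (F,nl_idx)
  {AB}: card=80; try (B,hash)→780, (B,nl_idx)→1130, (A,merge)→1670, (B,merge)→1780, (A,hash)→2480, (A,nl)→6040 …(+1); best=780 via (B,hash)
  {AE}: card=750; try (E,hash)→900, (A,merge)→1750, (E,nl_idx)→1800, (E,merge)→1850, (A,hash)→2500, (A,nl)→7550 …(+1); best=900 via (E,hash)
  {CDF}: card=160; try (F,nl_idx)→600, (F,hash)→720, (F,merge)→760, (C,hash)→1280, (F,nl)→1800, (C,merge)→4800 …(+1); best=600 via (F,nl_idx)
  {BDF}: card=2000; try (B,hash)→1560, (D,hash)→2080, (D,merge)→3080, (D,nl_idx)→3880, (B,merge)→4960, (B,nl_idx)→5080 …(+2); best=1560 via (B,hash)
  {ABF}: card=400; try (F,hash)→1340, (F,nl_idx)→1660, (F,merge)→1700, (A,hash)→3080, (A,merge)→3630, (F,nl)→3980 …(+1); best=1340 via (F,hash)
  {ABE}: card=400; try (E,hash)→1460, (E,nl_idx)→1660, (E,merge)→1770, (B,hash)→2130, (E,nl)→4780, (B,nl_idx)→5800 …(+2); best=1460 via (E,hash)
  {BCDF}: card=800; try (B,hash)→1240, (B,merge)→2320, (B,nl_idx)→2360, (C,hash)→3760, (B,nl)→7000, (C,merge)→25680 …(+1); best=1240 via (B,hash)
  {ABDF}: card=4000; try (D,hash)→3140, (A,hash)→5960, (D,merge)→6140, (D,nl_idx)→8140, (A,merge)→26910, (D,nl)→41340 …(+1); best=3140 via (D,hash)
  {ABEF}: card=2000; try (F,hash)→2340, (E,hash)→2340, (E,merge)→5690, (F,merge)→5740, (E,nl_idx)→5740, (F,nl_idx)→5860 …(+2); best=2340 via (F,hash)
  {ABCDF}: card=1600; try (A,hash)→4440, (C,hash)→7340, (A,merge)→11390, (C,merge)→55260, (C,nl)→83140, (A,nl)→121240; best=4440 via (A,hash)
  {ABDEF}: card=20000; try (D,hash)→5740, (E,hash)→7740, (D,merge)→27140, (D,nl_idx)→36340, (E,nl_idx)→47140, (E,merge)→55490 …(+2); best=5740 via (D,hash)
  {ABCDEF}: card=8000; try (E,hash)→6640, (E,nl_idx)→22040, (E,merge)→23990, (C,hash)→25940, (E,nl)→84440, (C,merge)→325860 …(+1); best=6640 via (E,hash)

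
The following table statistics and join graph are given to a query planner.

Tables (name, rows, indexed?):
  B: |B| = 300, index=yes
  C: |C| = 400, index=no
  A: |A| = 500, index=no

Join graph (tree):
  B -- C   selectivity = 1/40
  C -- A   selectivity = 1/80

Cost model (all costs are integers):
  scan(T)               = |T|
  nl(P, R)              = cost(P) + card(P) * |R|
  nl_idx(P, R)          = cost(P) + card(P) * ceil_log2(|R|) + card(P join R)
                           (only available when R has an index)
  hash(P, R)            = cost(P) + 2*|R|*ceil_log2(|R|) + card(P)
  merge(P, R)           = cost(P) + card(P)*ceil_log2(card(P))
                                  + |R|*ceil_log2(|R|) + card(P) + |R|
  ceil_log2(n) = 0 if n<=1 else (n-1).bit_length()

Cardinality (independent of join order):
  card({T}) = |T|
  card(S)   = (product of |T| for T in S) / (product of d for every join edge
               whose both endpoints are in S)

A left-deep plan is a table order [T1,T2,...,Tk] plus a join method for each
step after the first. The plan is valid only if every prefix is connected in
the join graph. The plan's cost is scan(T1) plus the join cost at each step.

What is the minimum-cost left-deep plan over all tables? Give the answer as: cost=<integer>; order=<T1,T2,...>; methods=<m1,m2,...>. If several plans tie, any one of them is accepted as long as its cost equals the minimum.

cost=16100; order=A,C,B; methods=hash,hash

Selinger DP (subsets sized 1..n):
  {B}: scan cost=300, card=300
  {C}: scan cost=400, card=400
  {A}: scan cost=500, card=500
  {BC}: card=3000; try (B,hash)→6200, (B,nl_idx)→7000, (C,merge)→7300, (B,merge)→7400, (C,hash)→7800, (C,nl)→120300 …(+1); best=6200 via (B,hash)
  {AC}: card=2500; try (C,hash)→8200, (A,merge)→9400, (C,merge)→9500, (A,hash)→9800, (A,nl)→200400, (C,nl)→200500; best=8200 via (C,hash)
  {ABC}: card=18750; try (B,hash)→16100, (A,hash)→18200, (B,merge)→43700, (B,nl_idx)→49450, (A,merge)→50200, (B,nl)→758200 …(+1); best=16100 via (B,hash)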